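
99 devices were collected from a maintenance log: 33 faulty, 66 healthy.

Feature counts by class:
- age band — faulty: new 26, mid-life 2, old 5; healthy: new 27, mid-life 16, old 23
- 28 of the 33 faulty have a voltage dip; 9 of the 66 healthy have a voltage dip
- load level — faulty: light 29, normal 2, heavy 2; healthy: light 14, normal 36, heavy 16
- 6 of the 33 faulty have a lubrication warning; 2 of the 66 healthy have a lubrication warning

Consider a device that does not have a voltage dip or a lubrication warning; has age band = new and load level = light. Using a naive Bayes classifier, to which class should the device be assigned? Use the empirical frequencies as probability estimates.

healthy

faulty: (33/99) × (26/33) × (5/33) × (29/33) × (27/33) ≈ 0.0286107
healthy: (66/99) × (27/66) × (57/66) × (14/66) × (64/66) ≈ 0.0484484
Highest score → healthy.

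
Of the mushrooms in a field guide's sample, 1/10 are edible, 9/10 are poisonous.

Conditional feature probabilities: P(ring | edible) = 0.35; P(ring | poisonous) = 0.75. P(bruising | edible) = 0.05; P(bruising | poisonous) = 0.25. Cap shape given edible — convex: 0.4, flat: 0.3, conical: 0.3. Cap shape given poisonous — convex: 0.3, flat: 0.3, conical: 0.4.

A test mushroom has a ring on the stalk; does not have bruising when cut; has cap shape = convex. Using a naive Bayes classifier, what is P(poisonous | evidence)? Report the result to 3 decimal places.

0.919

edible: 0.1 × 0.35 × (1−0.05) × 0.4 = 0.0133
poisonous: 0.9 × 0.75 × (1−0.25) × 0.3 = 0.151875
P(poisonous | x) = 0.151875 / 0.165175 ≈ 0.919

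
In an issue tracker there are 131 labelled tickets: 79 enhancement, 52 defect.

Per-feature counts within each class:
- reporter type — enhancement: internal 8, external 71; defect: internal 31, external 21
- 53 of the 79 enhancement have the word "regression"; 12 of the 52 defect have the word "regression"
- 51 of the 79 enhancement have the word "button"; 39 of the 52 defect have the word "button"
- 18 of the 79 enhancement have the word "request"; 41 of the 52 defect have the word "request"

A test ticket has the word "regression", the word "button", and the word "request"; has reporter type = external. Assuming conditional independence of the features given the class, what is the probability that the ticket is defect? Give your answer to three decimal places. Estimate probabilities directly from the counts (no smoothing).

enhancement: (79/131) × (71/79) × (53/79) × (51/79) × (18/79) ≈ 0.0534841
defect: (52/131) × (21/52) × (12/52) × (39/52) × (41/52) ≈ 0.021876
P(defect | x) = 0.021876 / 0.0753601 ≈ 0.290

0.290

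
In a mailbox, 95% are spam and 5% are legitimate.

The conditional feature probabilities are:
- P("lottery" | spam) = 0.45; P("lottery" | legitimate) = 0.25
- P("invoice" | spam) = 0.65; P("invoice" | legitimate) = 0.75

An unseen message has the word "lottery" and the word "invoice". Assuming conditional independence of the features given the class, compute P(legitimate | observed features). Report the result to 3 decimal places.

0.033

spam: 0.95 × 0.45 × 0.65 = 0.277875
legitimate: 0.05 × 0.25 × 0.75 = 0.009375
P(legitimate | x) = 0.009375 / 0.28725 ≈ 0.033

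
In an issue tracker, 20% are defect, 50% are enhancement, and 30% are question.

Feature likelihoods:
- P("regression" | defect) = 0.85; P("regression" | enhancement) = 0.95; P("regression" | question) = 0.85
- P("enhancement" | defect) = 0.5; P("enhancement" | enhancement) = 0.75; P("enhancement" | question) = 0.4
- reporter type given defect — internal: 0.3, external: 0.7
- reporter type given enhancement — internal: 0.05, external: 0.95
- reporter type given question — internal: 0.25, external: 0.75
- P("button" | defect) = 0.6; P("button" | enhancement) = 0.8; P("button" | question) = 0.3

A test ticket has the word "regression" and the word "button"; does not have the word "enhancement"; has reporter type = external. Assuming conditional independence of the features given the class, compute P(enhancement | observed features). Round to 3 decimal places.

defect: 0.2 × 0.85 × (1−0.5) × 0.7 × 0.6 = 0.0357
enhancement: 0.5 × 0.95 × (1−0.75) × 0.95 × 0.8 = 0.09025
question: 0.3 × 0.85 × (1−0.4) × 0.75 × 0.3 = 0.034425
P(enhancement | x) = 0.09025 / 0.160375 ≈ 0.563

0.563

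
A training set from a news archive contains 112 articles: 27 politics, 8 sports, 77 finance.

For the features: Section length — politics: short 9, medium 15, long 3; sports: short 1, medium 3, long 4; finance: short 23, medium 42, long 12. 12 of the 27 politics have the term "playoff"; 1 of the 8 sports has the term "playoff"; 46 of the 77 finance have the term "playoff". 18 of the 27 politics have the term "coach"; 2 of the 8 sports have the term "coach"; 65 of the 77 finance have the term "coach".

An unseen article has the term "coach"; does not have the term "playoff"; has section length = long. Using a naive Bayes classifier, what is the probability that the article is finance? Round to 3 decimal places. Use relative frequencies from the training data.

0.672

politics: (27/112) × (3/27) × (15/27) × (18/27) ≈ 0.00992063
sports: (8/112) × (4/8) × (7/8) × (2/8) = 0.0078125
finance: (77/112) × (12/77) × (31/77) × (65/77) ≈ 0.036413
P(finance | x) = 0.036413 / 0.05414613 ≈ 0.672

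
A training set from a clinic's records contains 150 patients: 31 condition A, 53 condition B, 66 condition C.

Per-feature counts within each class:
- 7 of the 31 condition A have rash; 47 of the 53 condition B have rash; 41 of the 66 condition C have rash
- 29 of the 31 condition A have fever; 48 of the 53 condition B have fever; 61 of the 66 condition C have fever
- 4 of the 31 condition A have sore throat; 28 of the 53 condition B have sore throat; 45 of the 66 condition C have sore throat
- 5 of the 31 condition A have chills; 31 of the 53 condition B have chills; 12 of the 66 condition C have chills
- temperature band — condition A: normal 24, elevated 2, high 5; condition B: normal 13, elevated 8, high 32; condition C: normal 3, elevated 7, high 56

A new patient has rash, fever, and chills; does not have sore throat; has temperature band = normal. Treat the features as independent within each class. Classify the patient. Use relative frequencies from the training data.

condition B

condition A: (31/150) × (7/31) × (29/31) × (27/31) × (5/31) × (24/31) ≈ 0.00474792
condition B: (53/150) × (47/53) × (48/53) × (25/53) × (31/53) × (13/53) ≈ 0.0192039
condition C: (66/150) × (41/66) × (61/66) × (21/66) × (12/66) × (3/66) ≈ 0.000664306
Highest score → condition B.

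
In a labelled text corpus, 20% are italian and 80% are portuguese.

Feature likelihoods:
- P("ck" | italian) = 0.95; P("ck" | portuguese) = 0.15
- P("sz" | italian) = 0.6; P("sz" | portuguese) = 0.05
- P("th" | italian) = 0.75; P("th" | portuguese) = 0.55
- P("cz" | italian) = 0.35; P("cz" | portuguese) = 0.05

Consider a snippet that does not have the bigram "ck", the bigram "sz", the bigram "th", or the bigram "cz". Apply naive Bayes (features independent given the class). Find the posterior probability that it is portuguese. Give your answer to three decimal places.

0.998

italian: 0.2 × (1−0.95) × (1−0.6) × (1−0.75) × (1−0.35) = 0.00065
portuguese: 0.8 × (1−0.15) × (1−0.05) × (1−0.55) × (1−0.05) = 0.276165
P(portuguese | x) = 0.276165 / 0.276815 ≈ 0.998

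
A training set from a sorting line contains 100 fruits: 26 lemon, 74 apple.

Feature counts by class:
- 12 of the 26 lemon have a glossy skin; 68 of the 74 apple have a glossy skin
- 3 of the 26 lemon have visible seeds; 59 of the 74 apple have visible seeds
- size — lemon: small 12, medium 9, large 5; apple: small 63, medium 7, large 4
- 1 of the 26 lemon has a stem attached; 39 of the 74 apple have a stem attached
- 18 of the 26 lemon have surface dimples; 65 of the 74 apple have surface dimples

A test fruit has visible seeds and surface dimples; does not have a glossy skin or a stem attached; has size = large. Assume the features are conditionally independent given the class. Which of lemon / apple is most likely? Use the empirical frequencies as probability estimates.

lemon

lemon: (26/100) × (14/26) × (3/26) × (5/26) × (25/26) × (18/26) ≈ 0.00206794
apple: (74/100) × (6/74) × (59/74) × (4/74) × (35/74) × (65/74) ≈ 0.00107428
Highest score → lemon.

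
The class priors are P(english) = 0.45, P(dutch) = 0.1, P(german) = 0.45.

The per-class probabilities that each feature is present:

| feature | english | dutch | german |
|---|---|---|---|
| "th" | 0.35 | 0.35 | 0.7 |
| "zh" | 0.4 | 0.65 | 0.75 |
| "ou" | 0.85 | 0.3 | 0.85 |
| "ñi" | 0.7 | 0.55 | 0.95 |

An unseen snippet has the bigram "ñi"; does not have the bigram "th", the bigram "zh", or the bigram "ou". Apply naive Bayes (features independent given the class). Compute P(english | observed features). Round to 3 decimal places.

english: 0.45 × (1−0.35) × (1−0.4) × (1−0.85) × 0.7 = 0.0184275
dutch: 0.1 × (1−0.35) × (1−0.65) × (1−0.3) × 0.55 = 0.00875875
german: 0.45 × (1−0.7) × (1−0.75) × (1−0.85) × 0.95 = 0.004809375
P(english | x) = 0.0184275 / 0.031995625 ≈ 0.576

0.576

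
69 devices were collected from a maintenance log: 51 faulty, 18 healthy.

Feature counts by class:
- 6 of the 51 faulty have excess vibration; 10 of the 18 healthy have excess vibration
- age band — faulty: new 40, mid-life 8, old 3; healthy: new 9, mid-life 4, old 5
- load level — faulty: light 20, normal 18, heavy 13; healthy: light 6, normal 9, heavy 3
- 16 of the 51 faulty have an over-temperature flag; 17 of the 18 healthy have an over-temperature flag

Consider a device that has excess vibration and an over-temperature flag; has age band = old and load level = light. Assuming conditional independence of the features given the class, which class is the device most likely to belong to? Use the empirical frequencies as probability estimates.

healthy

faulty: (51/69) × (6/51) × (3/51) × (20/51) × (16/51) ≈ 0.000629307
healthy: (18/69) × (10/18) × (5/18) × (6/18) × (17/18) ≈ 0.0126737
Highest score → healthy.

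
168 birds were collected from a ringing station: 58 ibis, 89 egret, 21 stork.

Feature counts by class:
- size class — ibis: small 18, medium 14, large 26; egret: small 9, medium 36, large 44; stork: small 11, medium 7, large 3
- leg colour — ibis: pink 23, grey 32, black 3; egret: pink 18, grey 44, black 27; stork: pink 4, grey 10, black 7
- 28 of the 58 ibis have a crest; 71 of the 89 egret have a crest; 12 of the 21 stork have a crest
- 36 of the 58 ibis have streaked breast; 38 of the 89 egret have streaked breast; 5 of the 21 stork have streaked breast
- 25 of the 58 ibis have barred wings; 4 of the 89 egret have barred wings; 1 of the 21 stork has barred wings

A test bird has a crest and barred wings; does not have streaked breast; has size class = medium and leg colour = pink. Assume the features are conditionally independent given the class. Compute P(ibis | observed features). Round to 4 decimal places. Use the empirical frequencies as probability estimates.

ibis: (58/168) × (14/58) × (23/58) × (28/58) × (22/58) × (25/58) ≈ 0.00260829
egret: (89/168) × (36/89) × (18/89) × (71/89) × (51/89) × (4/89) ≈ 0.000890419
stork: (21/168) × (7/21) × (4/21) × (12/21) × (16/21) × (1/21) ≈ 0.00016454
P(ibis | x) = 0.00260829 / 0.003663249 ≈ 0.7120

0.7120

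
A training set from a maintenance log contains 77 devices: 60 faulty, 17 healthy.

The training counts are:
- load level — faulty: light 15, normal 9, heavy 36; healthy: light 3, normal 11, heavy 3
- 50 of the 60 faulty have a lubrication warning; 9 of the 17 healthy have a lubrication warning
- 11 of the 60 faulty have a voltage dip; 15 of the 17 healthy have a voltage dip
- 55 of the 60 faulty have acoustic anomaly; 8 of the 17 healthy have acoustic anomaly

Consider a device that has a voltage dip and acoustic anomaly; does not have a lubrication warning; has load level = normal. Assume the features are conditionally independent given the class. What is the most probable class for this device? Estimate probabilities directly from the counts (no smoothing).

faulty: (60/77) × (9/60) × (10/60) × (11/60) × (55/60) ≈ 0.00327381
healthy: (17/77) × (11/17) × (8/17) × (15/17) × (8/17) ≈ 0.0279143
Highest score → healthy.

healthy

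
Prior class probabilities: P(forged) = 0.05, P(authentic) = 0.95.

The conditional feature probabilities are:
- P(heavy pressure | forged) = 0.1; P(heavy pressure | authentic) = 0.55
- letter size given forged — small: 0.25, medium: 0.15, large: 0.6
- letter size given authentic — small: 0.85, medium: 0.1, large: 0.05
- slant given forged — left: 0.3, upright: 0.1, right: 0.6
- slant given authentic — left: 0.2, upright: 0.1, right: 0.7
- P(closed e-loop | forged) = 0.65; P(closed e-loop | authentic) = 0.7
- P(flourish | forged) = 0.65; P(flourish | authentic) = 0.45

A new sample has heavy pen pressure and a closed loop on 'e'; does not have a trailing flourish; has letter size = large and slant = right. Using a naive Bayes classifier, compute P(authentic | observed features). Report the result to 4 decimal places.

0.9450

forged: 0.05 × 0.1 × 0.6 × 0.6 × 0.65 × (1−0.65) = 0.0004095
authentic: 0.95 × 0.55 × 0.05 × 0.7 × 0.7 × (1−0.45) = 0.0070406875
P(authentic | x) = 0.0070406875 / 0.0074501875 ≈ 0.9450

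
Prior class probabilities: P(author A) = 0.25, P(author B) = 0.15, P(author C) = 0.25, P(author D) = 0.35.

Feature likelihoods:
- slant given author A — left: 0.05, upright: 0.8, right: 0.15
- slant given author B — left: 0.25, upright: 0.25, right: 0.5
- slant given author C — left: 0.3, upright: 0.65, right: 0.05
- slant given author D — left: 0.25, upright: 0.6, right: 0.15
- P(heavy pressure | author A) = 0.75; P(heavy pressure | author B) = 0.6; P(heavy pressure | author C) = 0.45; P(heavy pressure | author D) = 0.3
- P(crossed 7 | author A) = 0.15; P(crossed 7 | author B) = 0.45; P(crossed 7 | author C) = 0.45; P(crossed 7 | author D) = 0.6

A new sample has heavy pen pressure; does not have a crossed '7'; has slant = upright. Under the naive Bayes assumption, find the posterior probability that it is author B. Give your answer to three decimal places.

0.060

author A: 0.25 × 0.8 × 0.75 × (1−0.15) = 0.1275
author B: 0.15 × 0.25 × 0.6 × (1−0.45) = 0.012375
author C: 0.25 × 0.65 × 0.45 × (1−0.45) = 0.04021875
author D: 0.35 × 0.6 × 0.3 × (1−0.6) = 0.0252
P(author B | x) = 0.012375 / 0.20529375 ≈ 0.060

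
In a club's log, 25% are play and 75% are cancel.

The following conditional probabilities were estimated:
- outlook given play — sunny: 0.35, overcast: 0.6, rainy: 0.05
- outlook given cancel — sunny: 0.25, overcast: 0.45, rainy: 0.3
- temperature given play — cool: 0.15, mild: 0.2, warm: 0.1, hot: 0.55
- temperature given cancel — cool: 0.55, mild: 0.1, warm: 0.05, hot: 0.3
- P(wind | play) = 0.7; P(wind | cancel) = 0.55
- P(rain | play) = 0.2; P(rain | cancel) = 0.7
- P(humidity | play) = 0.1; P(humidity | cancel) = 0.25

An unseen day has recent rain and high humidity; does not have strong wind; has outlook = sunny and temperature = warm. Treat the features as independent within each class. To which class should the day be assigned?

play: 0.25 × 0.35 × 0.1 × (1−0.7) × 0.2 × 0.1 = 0.0000525
cancel: 0.75 × 0.25 × 0.05 × (1−0.55) × 0.7 × 0.25 = 0.00073828125
Highest score → cancel.

cancel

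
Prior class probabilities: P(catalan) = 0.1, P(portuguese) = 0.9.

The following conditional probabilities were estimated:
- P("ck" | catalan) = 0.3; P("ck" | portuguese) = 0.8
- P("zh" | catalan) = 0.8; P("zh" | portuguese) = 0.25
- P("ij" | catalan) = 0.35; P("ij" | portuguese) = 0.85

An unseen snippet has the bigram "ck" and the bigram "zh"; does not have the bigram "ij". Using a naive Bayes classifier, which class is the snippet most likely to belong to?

portuguese

catalan: 0.1 × 0.3 × 0.8 × (1−0.35) = 0.0156
portuguese: 0.9 × 0.8 × 0.25 × (1−0.85) = 0.027
Highest score → portuguese.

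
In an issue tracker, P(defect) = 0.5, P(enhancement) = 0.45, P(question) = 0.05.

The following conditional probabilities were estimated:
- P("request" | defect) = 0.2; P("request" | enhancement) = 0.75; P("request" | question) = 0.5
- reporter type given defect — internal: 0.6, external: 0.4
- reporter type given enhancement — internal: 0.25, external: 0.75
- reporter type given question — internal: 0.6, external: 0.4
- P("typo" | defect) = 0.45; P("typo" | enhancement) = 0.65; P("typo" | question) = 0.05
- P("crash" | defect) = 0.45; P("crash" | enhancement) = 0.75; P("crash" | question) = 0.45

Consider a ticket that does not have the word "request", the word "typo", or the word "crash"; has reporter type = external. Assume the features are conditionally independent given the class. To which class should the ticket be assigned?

defect: 0.5 × (1−0.2) × 0.4 × (1−0.45) × (1−0.45) = 0.0484
enhancement: 0.45 × (1−0.75) × 0.75 × (1−0.65) × (1−0.75) = 0.0073828125
question: 0.05 × (1−0.5) × 0.4 × (1−0.05) × (1−0.45) = 0.005225
Highest score → defect.

defect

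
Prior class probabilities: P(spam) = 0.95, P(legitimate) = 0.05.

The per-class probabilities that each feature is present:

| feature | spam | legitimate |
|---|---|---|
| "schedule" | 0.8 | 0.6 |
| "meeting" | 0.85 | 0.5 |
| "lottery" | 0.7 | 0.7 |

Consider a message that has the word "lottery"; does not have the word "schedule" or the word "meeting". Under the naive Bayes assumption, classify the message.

spam

spam: 0.95 × (1−0.8) × (1−0.85) × 0.7 = 0.01995
legitimate: 0.05 × (1−0.6) × (1−0.5) × 0.7 = 0.007
Highest score → spam.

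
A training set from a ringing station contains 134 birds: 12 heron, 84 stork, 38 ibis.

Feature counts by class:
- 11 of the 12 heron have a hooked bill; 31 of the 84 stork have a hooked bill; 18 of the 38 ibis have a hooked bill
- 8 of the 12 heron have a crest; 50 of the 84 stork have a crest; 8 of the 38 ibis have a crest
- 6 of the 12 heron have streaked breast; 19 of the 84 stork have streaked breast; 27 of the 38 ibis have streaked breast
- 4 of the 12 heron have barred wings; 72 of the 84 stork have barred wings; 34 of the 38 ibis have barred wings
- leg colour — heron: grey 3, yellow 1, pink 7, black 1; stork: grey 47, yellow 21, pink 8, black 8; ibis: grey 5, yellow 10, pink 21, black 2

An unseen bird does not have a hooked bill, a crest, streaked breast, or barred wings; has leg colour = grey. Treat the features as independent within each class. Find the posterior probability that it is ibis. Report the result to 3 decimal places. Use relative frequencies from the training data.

0.045

heron: (12/134) × (1/12) × (4/12) × (6/12) × (8/12) × (3/12) ≈ 0.000207297
stork: (84/134) × (53/84) × (34/84) × (65/84) × (12/84) × (47/84) ≈ 0.00990205
ibis: (38/134) × (20/38) × (30/38) × (11/38) × (4/38) × (5/38) ≈ 0.000472427
P(ibis | x) = 0.000472427 / 0.010581774 ≈ 0.045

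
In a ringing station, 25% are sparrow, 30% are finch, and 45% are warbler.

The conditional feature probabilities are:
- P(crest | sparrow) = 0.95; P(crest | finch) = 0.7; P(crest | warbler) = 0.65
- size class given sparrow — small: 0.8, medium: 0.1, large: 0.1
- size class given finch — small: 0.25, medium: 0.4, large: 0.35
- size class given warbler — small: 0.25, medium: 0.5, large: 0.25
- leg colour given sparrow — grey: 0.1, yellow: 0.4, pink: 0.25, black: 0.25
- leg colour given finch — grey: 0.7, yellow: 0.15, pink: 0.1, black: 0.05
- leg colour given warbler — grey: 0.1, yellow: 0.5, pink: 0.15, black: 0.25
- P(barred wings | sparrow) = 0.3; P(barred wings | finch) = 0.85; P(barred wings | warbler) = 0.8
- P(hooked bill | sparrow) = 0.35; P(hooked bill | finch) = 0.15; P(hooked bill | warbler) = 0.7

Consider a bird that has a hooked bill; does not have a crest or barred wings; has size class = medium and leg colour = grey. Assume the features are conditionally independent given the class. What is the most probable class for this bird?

warbler

sparrow: 0.25 × (1−0.95) × 0.1 × 0.1 × (1−0.3) × 0.35 = 0.000030625
finch: 0.3 × (1−0.7) × 0.4 × 0.7 × (1−0.85) × 0.15 = 0.000567
warbler: 0.45 × (1−0.65) × 0.5 × 0.1 × (1−0.8) × 0.7 = 0.0011025
Highest score → warbler.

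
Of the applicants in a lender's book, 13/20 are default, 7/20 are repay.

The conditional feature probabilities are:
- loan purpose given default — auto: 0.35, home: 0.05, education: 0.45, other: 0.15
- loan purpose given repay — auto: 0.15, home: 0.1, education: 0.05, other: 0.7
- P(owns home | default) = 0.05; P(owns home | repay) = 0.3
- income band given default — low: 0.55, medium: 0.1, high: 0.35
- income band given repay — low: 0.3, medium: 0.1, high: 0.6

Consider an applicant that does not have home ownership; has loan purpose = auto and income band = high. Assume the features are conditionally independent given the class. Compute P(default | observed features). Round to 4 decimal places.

default: 0.65 × 0.35 × (1−0.05) × 0.35 = 0.07564375
repay: 0.35 × 0.15 × (1−0.3) × 0.6 = 0.02205
P(default | x) = 0.07564375 / 0.09769375 ≈ 0.7743

0.7743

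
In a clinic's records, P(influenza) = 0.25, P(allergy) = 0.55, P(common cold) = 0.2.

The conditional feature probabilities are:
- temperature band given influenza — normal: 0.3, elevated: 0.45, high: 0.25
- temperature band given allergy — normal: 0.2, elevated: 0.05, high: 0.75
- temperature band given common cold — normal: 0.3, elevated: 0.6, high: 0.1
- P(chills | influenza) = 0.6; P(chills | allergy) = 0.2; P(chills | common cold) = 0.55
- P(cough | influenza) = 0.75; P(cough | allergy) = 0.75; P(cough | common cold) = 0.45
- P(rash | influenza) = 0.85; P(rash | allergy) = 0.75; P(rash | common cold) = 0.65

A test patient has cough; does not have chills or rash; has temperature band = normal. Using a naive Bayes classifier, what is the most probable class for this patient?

allergy

influenza: 0.25 × 0.3 × (1−0.6) × 0.75 × (1−0.85) = 0.003375
allergy: 0.55 × 0.2 × (1−0.2) × 0.75 × (1−0.75) = 0.0165
common cold: 0.2 × 0.3 × (1−0.55) × 0.45 × (1−0.65) = 0.0042525
Highest score → allergy.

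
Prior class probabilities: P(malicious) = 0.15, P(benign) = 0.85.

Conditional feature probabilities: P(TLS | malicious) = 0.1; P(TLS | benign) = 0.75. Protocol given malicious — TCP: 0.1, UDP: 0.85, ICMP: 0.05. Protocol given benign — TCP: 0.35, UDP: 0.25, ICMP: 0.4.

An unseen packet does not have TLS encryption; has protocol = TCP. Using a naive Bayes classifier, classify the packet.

malicious: 0.15 × (1−0.1) × 0.1 = 0.0135
benign: 0.85 × (1−0.75) × 0.35 = 0.074375
Highest score → benign.

benign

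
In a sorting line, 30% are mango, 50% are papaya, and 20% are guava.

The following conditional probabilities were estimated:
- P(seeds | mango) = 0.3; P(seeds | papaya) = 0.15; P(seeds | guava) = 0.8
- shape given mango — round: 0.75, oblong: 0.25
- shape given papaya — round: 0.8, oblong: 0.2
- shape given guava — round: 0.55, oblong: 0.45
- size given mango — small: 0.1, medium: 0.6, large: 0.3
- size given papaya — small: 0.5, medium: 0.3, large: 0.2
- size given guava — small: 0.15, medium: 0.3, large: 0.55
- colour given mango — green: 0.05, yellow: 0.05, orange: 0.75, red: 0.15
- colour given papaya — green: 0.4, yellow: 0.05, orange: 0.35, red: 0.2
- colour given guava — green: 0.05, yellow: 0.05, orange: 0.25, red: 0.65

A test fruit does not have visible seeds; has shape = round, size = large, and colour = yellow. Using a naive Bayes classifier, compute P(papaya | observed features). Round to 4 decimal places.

mango: 0.3 × (1−0.3) × 0.75 × 0.3 × 0.05 = 0.0023625
papaya: 0.5 × (1−0.15) × 0.8 × 0.2 × 0.05 = 0.0034
guava: 0.2 × (1−0.8) × 0.55 × 0.55 × 0.05 = 0.000605
P(papaya | x) = 0.0034 / 0.0063675 ≈ 0.5340

0.5340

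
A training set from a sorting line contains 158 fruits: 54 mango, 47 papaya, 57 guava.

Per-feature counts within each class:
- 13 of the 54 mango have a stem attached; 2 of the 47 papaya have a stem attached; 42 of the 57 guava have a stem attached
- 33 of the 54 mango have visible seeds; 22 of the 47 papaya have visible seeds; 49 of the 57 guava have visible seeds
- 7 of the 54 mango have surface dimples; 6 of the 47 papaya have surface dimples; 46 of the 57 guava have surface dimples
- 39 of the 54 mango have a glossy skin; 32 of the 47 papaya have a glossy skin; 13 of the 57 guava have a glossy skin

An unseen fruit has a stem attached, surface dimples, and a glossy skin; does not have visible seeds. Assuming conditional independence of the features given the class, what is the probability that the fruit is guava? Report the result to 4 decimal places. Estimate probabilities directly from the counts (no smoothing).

0.6573

mango: (54/158) × (13/54) × (21/54) × (7/54) × (39/54) ≈ 0.00299562
papaya: (47/158) × (2/47) × (25/47) × (6/47) × (32/47) ≈ 0.000585222
guava: (57/158) × (42/57) × (8/57) × (46/57) × (13/57) ≈ 0.00686687
P(guava | x) = 0.00686687 / 0.010447712 ≈ 0.6573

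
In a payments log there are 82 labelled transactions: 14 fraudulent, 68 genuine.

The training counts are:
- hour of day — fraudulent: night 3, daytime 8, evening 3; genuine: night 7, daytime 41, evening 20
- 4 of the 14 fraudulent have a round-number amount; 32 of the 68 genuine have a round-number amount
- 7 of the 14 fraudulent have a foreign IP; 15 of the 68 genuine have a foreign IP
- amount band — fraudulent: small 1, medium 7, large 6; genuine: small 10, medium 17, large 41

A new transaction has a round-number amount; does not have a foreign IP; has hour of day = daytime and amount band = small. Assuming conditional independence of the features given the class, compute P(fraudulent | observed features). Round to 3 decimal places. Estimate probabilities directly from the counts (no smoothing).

0.036

fraudulent: (14/82) × (8/14) × (4/14) × (7/14) × (1/14) ≈ 0.00099552
genuine: (68/82) × (41/68) × (32/68) × (53/68) × (10/68) ≈ 0.0269693
P(fraudulent | x) = 0.00099552 / 0.02796482 ≈ 0.036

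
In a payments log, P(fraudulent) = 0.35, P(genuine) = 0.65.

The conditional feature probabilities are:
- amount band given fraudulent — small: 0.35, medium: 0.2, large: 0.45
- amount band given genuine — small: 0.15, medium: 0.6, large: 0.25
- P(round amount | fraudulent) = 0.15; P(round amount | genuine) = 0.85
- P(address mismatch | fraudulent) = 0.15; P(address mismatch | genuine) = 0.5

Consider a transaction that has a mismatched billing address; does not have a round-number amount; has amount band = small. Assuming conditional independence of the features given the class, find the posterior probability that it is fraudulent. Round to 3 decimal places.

0.681

fraudulent: 0.35 × 0.35 × (1−0.15) × 0.15 = 0.01561875
genuine: 0.65 × 0.15 × (1−0.85) × 0.5 = 0.0073125
P(fraudulent | x) = 0.01561875 / 0.02293125 ≈ 0.681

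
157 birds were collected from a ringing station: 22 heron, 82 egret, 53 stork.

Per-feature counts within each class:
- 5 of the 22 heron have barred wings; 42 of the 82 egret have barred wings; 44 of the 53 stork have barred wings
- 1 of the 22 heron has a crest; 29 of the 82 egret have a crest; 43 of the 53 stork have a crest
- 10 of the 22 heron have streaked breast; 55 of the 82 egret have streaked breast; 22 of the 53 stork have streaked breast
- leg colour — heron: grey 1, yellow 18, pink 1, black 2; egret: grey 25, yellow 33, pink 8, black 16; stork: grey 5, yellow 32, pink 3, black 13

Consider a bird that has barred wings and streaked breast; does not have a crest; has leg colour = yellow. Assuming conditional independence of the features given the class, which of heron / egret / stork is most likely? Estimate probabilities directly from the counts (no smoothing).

heron: (22/157) × (5/22) × (21/22) × (10/22) × (18/22) ≈ 0.0113056
egret: (82/157) × (42/82) × (53/82) × (55/82) × (33/82) ≈ 0.0466724
stork: (53/157) × (44/53) × (10/53) × (22/53) × (32/53) ≈ 0.0132525
Highest score → egret.

egret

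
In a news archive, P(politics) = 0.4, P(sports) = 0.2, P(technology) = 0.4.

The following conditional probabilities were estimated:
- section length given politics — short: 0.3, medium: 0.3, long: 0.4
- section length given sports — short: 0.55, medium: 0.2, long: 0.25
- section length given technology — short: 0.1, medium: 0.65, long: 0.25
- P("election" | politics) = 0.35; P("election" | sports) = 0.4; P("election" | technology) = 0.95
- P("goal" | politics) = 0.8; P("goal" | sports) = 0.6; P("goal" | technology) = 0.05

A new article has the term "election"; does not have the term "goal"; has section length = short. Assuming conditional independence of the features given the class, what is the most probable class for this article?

technology

politics: 0.4 × 0.3 × 0.35 × (1−0.8) = 0.0084
sports: 0.2 × 0.55 × 0.4 × (1−0.6) = 0.0176
technology: 0.4 × 0.1 × 0.95 × (1−0.05) = 0.0361
Highest score → technology.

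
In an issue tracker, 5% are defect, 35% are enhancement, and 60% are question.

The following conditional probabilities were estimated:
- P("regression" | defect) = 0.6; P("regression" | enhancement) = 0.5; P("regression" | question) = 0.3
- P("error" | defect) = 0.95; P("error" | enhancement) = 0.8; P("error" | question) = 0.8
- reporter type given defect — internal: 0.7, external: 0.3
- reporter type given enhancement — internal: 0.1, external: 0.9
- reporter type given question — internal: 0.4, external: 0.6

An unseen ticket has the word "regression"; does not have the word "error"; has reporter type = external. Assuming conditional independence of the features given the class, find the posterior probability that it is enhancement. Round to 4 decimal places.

0.5882

defect: 0.05 × 0.6 × (1−0.95) × 0.3 = 0.00045
enhancement: 0.35 × 0.5 × (1−0.8) × 0.9 = 0.0315
question: 0.6 × 0.3 × (1−0.8) × 0.6 = 0.0216
P(enhancement | x) = 0.0315 / 0.05355 ≈ 0.5882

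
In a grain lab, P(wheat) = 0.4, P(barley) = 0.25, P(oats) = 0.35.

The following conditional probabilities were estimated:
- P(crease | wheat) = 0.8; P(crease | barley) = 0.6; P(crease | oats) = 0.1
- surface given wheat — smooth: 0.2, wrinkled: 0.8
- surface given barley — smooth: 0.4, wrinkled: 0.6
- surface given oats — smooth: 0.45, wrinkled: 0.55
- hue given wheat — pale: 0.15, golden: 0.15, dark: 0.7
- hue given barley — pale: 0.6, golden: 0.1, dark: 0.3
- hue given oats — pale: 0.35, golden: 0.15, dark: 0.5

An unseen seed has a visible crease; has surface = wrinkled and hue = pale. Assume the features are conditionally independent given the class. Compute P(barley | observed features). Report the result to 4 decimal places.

wheat: 0.4 × 0.8 × 0.8 × 0.15 = 0.0384
barley: 0.25 × 0.6 × 0.6 × 0.6 = 0.054
oats: 0.35 × 0.1 × 0.55 × 0.35 = 0.0067375
P(barley | x) = 0.054 / 0.0991375 ≈ 0.5447

0.5447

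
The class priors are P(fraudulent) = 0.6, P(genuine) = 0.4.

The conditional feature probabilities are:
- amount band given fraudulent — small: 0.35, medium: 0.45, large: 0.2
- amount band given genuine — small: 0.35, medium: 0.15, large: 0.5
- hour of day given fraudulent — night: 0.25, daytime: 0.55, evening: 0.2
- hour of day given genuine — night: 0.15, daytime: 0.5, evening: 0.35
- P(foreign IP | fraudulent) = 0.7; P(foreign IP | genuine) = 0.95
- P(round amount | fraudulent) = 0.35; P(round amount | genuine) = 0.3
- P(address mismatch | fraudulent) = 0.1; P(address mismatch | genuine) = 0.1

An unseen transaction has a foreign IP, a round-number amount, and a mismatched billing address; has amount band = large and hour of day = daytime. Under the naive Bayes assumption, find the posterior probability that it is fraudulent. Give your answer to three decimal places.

0.362

fraudulent: 0.6 × 0.2 × 0.55 × 0.7 × 0.35 × 0.1 = 0.001617
genuine: 0.4 × 0.5 × 0.5 × 0.95 × 0.3 × 0.1 = 0.00285
P(fraudulent | x) = 0.001617 / 0.004467 ≈ 0.362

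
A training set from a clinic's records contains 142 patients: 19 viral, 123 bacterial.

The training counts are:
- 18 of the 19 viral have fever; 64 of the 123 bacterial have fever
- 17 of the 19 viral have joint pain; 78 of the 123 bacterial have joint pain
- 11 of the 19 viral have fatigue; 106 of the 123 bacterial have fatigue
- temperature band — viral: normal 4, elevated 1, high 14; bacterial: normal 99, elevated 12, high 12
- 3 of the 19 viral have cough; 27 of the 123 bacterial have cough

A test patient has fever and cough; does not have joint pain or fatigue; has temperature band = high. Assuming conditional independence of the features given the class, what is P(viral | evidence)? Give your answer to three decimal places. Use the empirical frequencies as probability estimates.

0.573

viral: (19/142) × (18/19) × (2/19) × (8/19) × (14/19) × (3/19) ≈ 0.000653641
bacterial: (123/142) × (64/123) × (45/123) × (17/123) × (12/123) × (27/123) ≈ 0.000488065
P(viral | x) = 0.000653641 / 0.001141706 ≈ 0.573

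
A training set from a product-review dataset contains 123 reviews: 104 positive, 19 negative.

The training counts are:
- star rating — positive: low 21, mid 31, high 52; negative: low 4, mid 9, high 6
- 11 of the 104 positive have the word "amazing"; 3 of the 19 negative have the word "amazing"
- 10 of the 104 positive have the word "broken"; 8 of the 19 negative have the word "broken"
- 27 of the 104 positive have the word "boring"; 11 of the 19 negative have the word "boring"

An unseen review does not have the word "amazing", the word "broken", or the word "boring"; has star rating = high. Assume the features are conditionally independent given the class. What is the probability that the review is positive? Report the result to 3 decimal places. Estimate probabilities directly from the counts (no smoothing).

positive: (104/123) × (52/104) × (93/104) × (94/104) × (77/104) ≈ 0.252988
negative: (19/123) × (6/19) × (16/19) × (11/19) × (8/19) ≈ 0.0100135
P(positive | x) = 0.252988 / 0.2630015 ≈ 0.962

0.962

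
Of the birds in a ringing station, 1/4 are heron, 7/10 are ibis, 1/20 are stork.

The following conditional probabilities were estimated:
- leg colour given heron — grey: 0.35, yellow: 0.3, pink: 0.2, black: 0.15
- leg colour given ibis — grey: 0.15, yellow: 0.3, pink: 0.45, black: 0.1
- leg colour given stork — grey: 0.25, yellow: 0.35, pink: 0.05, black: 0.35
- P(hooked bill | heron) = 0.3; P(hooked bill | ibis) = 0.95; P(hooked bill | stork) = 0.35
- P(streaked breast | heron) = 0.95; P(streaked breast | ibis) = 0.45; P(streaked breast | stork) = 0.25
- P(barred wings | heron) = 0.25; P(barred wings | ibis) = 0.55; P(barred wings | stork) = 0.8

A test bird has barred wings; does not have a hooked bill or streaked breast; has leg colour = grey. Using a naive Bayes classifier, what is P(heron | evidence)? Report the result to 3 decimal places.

heron: 0.25 × 0.35 × (1−0.3) × (1−0.95) × 0.25 = 0.000765625
ibis: 0.7 × 0.15 × (1−0.95) × (1−0.45) × 0.55 = 0.001588125
stork: 0.05 × 0.25 × (1−0.35) × (1−0.25) × 0.8 = 0.004875
P(heron | x) = 0.000765625 / 0.00722875 ≈ 0.106

0.106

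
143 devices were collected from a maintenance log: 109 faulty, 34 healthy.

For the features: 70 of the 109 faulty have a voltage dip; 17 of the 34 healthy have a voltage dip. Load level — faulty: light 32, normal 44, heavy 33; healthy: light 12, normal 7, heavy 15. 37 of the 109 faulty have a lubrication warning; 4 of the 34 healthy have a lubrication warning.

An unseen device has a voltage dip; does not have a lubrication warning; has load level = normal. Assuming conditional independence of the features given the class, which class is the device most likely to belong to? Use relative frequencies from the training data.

faulty

faulty: (109/143) × (70/109) × (44/109) × (72/109) ≈ 0.130525
healthy: (34/143) × (17/34) × (7/34) × (30/34) ≈ 0.0215961
Highest score → faulty.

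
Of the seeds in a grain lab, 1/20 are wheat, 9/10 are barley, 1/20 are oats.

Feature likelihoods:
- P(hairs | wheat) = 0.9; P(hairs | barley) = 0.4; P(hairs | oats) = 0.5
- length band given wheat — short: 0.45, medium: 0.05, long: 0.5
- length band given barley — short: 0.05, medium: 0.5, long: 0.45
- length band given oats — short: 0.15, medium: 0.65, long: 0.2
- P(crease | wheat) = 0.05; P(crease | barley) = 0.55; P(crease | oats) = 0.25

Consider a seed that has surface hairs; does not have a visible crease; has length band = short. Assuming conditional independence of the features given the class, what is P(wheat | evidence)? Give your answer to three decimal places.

0.638

wheat: 0.05 × 0.9 × 0.45 × (1−0.05) = 0.0192375
barley: 0.9 × 0.4 × 0.05 × (1−0.55) = 0.0081
oats: 0.05 × 0.5 × 0.15 × (1−0.25) = 0.0028125
P(wheat | x) = 0.0192375 / 0.03015 ≈ 0.638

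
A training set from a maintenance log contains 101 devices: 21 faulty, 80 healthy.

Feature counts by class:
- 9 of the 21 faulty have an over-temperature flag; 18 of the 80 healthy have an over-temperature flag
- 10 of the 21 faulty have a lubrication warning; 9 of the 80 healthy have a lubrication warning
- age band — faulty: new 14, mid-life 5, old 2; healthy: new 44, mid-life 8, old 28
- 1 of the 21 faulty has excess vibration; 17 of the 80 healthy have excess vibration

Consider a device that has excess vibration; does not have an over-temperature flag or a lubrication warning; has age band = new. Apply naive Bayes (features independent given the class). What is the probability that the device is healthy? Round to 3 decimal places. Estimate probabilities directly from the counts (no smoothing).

0.970

faulty: (21/101) × (12/21) × (11/21) × (14/21) × (1/21) ≈ 0.00197571
healthy: (80/101) × (62/80) × (71/80) × (44/80) × (17/80) ≈ 0.0636737
P(healthy | x) = 0.0636737 / 0.06564941 ≈ 0.970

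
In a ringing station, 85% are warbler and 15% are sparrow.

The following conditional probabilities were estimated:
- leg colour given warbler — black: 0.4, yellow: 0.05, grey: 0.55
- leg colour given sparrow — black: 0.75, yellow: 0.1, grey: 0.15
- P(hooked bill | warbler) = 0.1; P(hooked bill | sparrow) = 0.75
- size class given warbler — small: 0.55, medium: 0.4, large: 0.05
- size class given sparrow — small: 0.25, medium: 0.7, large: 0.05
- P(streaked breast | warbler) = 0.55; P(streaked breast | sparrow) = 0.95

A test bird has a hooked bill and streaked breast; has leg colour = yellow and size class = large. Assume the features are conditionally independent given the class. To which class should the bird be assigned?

warbler: 0.85 × 0.05 × 0.1 × 0.05 × 0.55 = 0.000116875
sparrow: 0.15 × 0.1 × 0.75 × 0.05 × 0.95 = 0.000534375
Highest score → sparrow.

sparrow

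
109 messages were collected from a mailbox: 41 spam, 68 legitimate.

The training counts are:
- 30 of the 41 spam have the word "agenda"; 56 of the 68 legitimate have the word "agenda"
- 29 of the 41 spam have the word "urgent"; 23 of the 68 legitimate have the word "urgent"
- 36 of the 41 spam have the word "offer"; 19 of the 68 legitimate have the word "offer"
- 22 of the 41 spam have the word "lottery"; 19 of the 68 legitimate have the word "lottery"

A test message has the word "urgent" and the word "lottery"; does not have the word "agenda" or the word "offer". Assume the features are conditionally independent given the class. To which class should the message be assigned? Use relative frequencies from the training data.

spam: (41/109) × (11/41) × (29/41) × (5/41) × (22/41) ≈ 0.00467095
legitimate: (68/109) × (12/68) × (23/68) × (49/68) × (19/68) ≈ 0.00749731
Highest score → legitimate.

legitimate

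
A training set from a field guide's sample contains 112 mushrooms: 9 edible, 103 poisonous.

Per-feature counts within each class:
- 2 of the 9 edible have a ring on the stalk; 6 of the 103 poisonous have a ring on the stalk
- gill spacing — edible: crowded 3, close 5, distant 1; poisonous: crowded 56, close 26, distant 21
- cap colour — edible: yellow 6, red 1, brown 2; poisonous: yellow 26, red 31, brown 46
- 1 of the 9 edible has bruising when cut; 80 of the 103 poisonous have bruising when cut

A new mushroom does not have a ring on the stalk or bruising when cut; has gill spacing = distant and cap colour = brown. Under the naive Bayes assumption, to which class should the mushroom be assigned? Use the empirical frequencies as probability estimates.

edible: (9/112) × (7/9) × (1/9) × (2/9) × (8/9) ≈ 0.00137174
poisonous: (103/112) × (97/103) × (21/103) × (46/103) × (23/103) ≈ 0.0176095
Highest score → poisonous.

poisonous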